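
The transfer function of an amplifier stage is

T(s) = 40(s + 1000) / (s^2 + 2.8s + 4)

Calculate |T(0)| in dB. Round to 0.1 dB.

T(0) = 40·1000 / 4 = 10000
20 log₁₀(10000) ≈ 80.00 dB

80.0 dB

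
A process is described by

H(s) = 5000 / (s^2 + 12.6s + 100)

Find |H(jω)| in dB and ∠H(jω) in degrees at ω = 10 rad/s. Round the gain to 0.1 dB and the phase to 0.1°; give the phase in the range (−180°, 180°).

At s = jω = j10:
quadratic: (j10)² + 12.6·j10 + 100 = 0 + j126 → |·| ≈ 126, ∠ ≈ 90.00°
|H| = 5000 / 126 ≈ 39.683
Gain = 20 log₁₀(39.683) ≈ 31.97 dB
∠H = 0.00° − 90.00° = -90.00°

32.0 dB, -90.0°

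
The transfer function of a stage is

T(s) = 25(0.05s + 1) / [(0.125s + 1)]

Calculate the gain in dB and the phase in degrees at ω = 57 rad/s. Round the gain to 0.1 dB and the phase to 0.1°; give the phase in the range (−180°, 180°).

20.4 dB, -11.3°

At ω = 57 rad/s:
zero (1 + j57·0.05) = 1 + j2.85 → |·| ≈ 3.0203, ∠ ≈ 70.67°
pole (1 + j57·0.125) = 1 + j7.125 → |·| ≈ 7.1948, ∠ ≈ 82.01°
|T| = 25 · 3.0203 / (7.1948) ≈ 10.495
Gain = 20 log₁₀(10.495) ≈ 20.42 dB
∠T = (70.67°) − (82.01°) = -11.34°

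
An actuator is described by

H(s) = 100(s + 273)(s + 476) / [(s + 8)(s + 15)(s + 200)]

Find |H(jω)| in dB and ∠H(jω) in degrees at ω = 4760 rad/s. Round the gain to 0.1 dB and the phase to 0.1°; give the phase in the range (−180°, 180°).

-33.5 dB, -96.3°

At s = jω = j4760:
zero (s+273): 273 + j4760 → |·| = √(273²+4760²) = √22732129 ≈ 4767.8, ∠ = arctan(4760/273) ≈ 86.72°
zero (s+476): 476 + j4760 → |·| = √(476²+4760²) = √22884176 ≈ 4783.7, ∠ = arctan(4760/476) ≈ 84.29°
pole (s+8): 8 + j4760 → |·| = √(8²+4760²) = √22657664 ≈ 4760, ∠ = arctan(4760/8) ≈ 89.90°
pole (s+15): 15 + j4760 → |·| = √(15²+4760²) = √22657825 ≈ 4760, ∠ = arctan(4760/15) ≈ 89.82°
pole (s+200): 200 + j4760 → |·| = √(200²+4760²) = √22697600 ≈ 4764.2, ∠ = arctan(4760/200) ≈ 87.59°
|H| = 100 · 2.2808e+07 / 1.0795e+11 ≈ 0.021128
Gain = 20 log₁₀(0.021128) ≈ -33.50 dB
∠H = 171.01° − 267.31° = -96.30°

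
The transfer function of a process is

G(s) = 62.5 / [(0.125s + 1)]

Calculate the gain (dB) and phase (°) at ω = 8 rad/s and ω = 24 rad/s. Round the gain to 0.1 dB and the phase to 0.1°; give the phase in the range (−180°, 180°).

At ω = 8 rad/s:
pole (1 + j8·0.125) = 1 + j1 → |·| ≈ 1.4142, ∠ ≈ 45.00°
|G| = 62.5 · 1 / (1.4142) ≈ 44.195
Gain = 20 log₁₀(44.195) ≈ 32.91 dB
∠G = (0°) − (45.00°) = -45.00°

At ω = 24 rad/s:
pole (1 + j24·0.125) = 1 + j3 → |·| ≈ 3.1623, ∠ ≈ 71.57°
|G| = 62.5 · 1 / (3.1623) ≈ 19.764
Gain = 20 log₁₀(19.764) ≈ 25.92 dB
∠G = (0°) − (71.57°) = -71.57°

ω = 8: 32.9 dB, -45.0°; ω = 24: 25.9 dB, -71.6°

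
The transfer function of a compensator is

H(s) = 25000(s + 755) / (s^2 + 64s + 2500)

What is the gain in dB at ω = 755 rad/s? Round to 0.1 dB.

At s = jω = j755:
zero (s+755): 755 + j755 → |·| = √(755²+755²) = √1140050 ≈ 1067.7, ∠ = arctan(755/755) ≈ 45.00°
quadratic: (j755)² + 64·j755 + 2500 = -567525 + j48320 → |·| ≈ 5.6958e+05, ∠ ≈ 175.13°
|H| = 25000 · 1067.7 / 5.6958e+05 ≈ 46.863
Gain = 20 log₁₀(46.863) ≈ 33.42 dB

33.4 dB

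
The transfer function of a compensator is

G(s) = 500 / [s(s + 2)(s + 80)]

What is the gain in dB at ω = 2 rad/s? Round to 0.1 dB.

0.9 dB

At s = jω = j2:
pole (s+2): 2 + j2 → |·| = √(2²+2²) = √8 ≈ 2.8284, ∠ = arctan(2/2) ≈ 45.00°
pole (s+80): 80 + j2 → |·| = √(80²+2²) = √6404 ≈ 80.025, ∠ = arctan(2/80) ≈ 1.43°
pole at origin: |s| = 2, ∠ = 90.00° (in denominator)
|G| = 500 / 452.69 ≈ 1.1045
Gain = 20 log₁₀(1.1045) ≈ 0.86 dB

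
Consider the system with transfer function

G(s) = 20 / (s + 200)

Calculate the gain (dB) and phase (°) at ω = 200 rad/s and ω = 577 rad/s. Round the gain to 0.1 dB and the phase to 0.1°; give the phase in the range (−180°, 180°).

ω = 200: -23.0 dB, -45.0°; ω = 577: -29.7 dB, -70.9°

At s = jω = j200:
pole (s+200): 200 + j200 → |·| = √(200²+200²) = √80000 ≈ 282.84, ∠ = arctan(200/200) ≈ 45.00°
|G| = 20 / 282.84 ≈ 0.070711
Gain = 20 log₁₀(0.070711) ≈ -23.01 dB
∠G = 0.00° − 45.00° = -45.00°

At s = jω = j577:
pole (s+200): 200 + j577 → |·| = √(200²+577²) = √372929 ≈ 610.68, ∠ = arctan(577/200) ≈ 70.88°
|G| = 20 / 610.68 ≈ 0.03275
Gain = 20 log₁₀(0.03275) ≈ -29.70 dB
∠G = 0.00° − 70.88° = -70.88°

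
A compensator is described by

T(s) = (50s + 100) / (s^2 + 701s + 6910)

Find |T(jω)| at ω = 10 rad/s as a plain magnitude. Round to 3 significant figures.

Substitute s = j10:
Numerator: 50(j10) + 100 = 100 + j500
Denominator: (j10)^2 + 701(j10) + 6910 = 6810 + j7010
|N| = √(100² + 500²) ≈ 509.9, ∠N ≈ 78.69°
|D| = √(6810² + 7010²) ≈ 9773.2, ∠D ≈ 45.83°
|T| = 509.9 / 9773.2 ≈ 0.052173

0.0522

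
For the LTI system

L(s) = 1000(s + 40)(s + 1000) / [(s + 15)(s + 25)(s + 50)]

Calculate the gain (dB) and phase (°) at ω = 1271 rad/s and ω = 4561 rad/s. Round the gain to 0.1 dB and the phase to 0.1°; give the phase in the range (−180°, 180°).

ω = 1271: 0.0 dB, -125.9°; ω = 4561: -13.0 dB, -101.7°

At s = jω = j1271:
zero (s+40): 40 + j1271 → |·| = √(40²+1271²) = √1617041 ≈ 1271.6, ∠ = arctan(1271/40) ≈ 88.20°
zero (s+1000): 1000 + j1271 → |·| = √(1000²+1271²) = √2615441 ≈ 1617.2, ∠ = arctan(1271/1000) ≈ 51.80°
pole (s+15): 15 + j1271 → |·| = √(15²+1271²) = √1615666 ≈ 1271.1, ∠ = arctan(1271/15) ≈ 89.32°
pole (s+25): 25 + j1271 → |·| = √(25²+1271²) = √1616066 ≈ 1271.2, ∠ = arctan(1271/25) ≈ 88.87°
pole (s+50): 50 + j1271 → |·| = √(50²+1271²) = √1617941 ≈ 1272, ∠ = arctan(1271/50) ≈ 87.75°
|L| = 1000 · 2.0564e+06 / 2.0553e+09 ≈ 1.0005
Gain = 20 log₁₀(1.0005) ≈ 0.00 dB
∠L = 140.00° − 265.94° = -125.94°

At s = jω = j4561:
zero (s+40): 40 + j4561 → |·| = √(40²+4561²) = √20804321 ≈ 4561.2, ∠ = arctan(4561/40) ≈ 89.50°
zero (s+1000): 1000 + j4561 → |·| = √(1000²+4561²) = √21802721 ≈ 4669.3, ∠ = arctan(4561/1000) ≈ 77.63°
pole (s+15): 15 + j4561 → |·| = √(15²+4561²) = √20802946 ≈ 4561, ∠ = arctan(4561/15) ≈ 89.81°
pole (s+25): 25 + j4561 → |·| = √(25²+4561²) = √20803346 ≈ 4561.1, ∠ = arctan(4561/25) ≈ 89.69°
pole (s+50): 50 + j4561 → |·| = √(50²+4561²) = √20805221 ≈ 4561.3, ∠ = arctan(4561/50) ≈ 89.37°
|L| = 1000 · 2.1298e+07 / 9.489e+10 ≈ 0.22445
Gain = 20 log₁₀(0.22445) ≈ -12.98 dB
∠L = 167.13° − 268.87° = -101.74°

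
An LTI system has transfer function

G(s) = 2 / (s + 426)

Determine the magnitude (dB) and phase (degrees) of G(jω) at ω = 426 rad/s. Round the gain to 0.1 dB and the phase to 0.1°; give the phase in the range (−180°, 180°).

-49.6 dB, -45.0°

At s = jω = j426:
pole (s+426): 426 + j426 → |·| = √(426²+426²) = √362952 ≈ 602.45, ∠ = arctan(426/426) ≈ 45.00°
|G| = 2 / 602.45 ≈ 0.0033198
Gain = 20 log₁₀(0.0033198) ≈ -49.58 dB
∠G = 0.00° − 45.00° = -45.00°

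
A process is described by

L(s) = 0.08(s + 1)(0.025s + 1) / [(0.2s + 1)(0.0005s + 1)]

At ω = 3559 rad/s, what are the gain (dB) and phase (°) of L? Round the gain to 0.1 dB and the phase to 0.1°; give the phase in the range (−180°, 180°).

24.8 dB, 28.8°

At ω = 3559 rad/s:
zero (1 + j3559·1) = 1 + j3559 → |·| ≈ 3559, ∠ ≈ 89.98°
zero (1 + j3559·0.025) = 1 + j88.975 → |·| ≈ 88.981, ∠ ≈ 89.36°
pole (1 + j3559·0.2) = 1 + j711.8 → |·| ≈ 711.8, ∠ ≈ 89.92°
pole (1 + j3559·0.0005) = 1 + j1.7795 → |·| ≈ 2.0412, ∠ ≈ 60.67°
|L| = 0.08 · 3559 · 88.981 / (711.8 · 2.0412) ≈ 17.437
Gain = 20 log₁₀(17.437) ≈ 24.83 dB
∠L = (89.98° + 89.36°) − (89.92° + 60.67°) = 28.75°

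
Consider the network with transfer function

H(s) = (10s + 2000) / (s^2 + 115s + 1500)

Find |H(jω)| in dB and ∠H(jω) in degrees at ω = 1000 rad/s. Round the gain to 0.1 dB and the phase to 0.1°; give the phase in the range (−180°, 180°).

-39.9 dB, -94.7°

Substitute s = j1000:
Numerator: 10(j1000) + 2000 = 2000 + j10000
Denominator: (j1000)^2 + 115(j1000) + 1500 = -998500 + j115000
|N| = √(2000² + 10000²) ≈ 10198, ∠N ≈ 78.69°
|D| = √(998500² + 115000²) ≈ 1.0051e+06, ∠D ≈ 173.43°
|H| = 10198 / 1.0051e+06 ≈ 0.010146
Gain = 20 log₁₀(0.010146) ≈ -39.87 dB
∠H = 78.69° − 173.43° = -94.74°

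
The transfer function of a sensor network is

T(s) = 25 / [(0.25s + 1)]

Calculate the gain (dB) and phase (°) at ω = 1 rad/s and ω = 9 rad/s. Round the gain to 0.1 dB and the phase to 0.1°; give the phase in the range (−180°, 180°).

At ω = 1 rad/s:
pole (1 + j1·0.25) = 1 + j0.25 → |·| ≈ 1.0308, ∠ ≈ 14.04°
|T| = 25 · 1 / (1.0308) ≈ 24.253
Gain = 20 log₁₀(24.253) ≈ 27.70 dB
∠T = (0°) − (14.04°) = -14.04°

At ω = 9 rad/s:
pole (1 + j9·0.25) = 1 + j2.25 → |·| ≈ 2.4622, ∠ ≈ 66.04°
|T| = 25 · 1 / (2.4622) ≈ 10.154
Gain = 20 log₁₀(10.154) ≈ 20.13 dB
∠T = (0°) − (66.04°) = -66.04°

ω = 1: 27.7 dB, -14.0°; ω = 9: 20.1 dB, -66.0°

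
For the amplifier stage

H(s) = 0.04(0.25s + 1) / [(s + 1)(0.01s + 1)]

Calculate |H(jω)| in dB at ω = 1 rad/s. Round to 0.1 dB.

-30.7 dB

At ω = 1 rad/s:
zero (1 + j1·0.25) = 1 + j0.25 → |·| ≈ 1.0308, ∠ ≈ 14.04°
pole (1 + j1·1) = 1 + j1 → |·| ≈ 1.4142, ∠ ≈ 45.00°
pole (1 + j1·0.01) = 1 + j0.01 → |·| ≈ 1, ∠ ≈ 0.57°
|H| = 0.04 · 1.0308 / (1.4142 · 1) ≈ 0.029156
Gain = 20 log₁₀(0.029156) ≈ -30.71 dB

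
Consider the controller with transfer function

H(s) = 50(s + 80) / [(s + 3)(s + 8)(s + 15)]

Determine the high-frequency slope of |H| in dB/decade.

-40 dB/decade

Each pole contributes −20 dB/decade at high frequency; each zero contributes +20 dB/decade.
Net: 1 zero(s) − 3 pole(s) → -40 dB/decade.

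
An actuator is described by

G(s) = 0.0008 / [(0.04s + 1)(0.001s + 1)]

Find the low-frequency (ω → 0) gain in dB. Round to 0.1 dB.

G(0) = 0.0008 · 1 / 1 = 0.0008
20 log₁₀(0.0008) ≈ -61.94 dB

-61.9 dB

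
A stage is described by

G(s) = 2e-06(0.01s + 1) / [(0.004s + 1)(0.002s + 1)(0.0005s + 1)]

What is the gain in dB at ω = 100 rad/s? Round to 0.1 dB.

-111.8 dB

At ω = 100 rad/s:
zero (1 + j100·0.01) = 1 + j1 → |·| ≈ 1.4142, ∠ ≈ 45.00°
pole (1 + j100·0.004) = 1 + j0.4 → |·| ≈ 1.077, ∠ ≈ 21.80°
pole (1 + j100·0.002) = 1 + j0.2 → |·| ≈ 1.0198, ∠ ≈ 11.31°
pole (1 + j100·0.0005) = 1 + j0.05 → |·| ≈ 1.0012, ∠ ≈ 2.86°
|G| = 2e-06 · 1.4142 / (1.077 · 1.0198 · 1.0012) ≈ 2.5721e-06
Gain = 20 log₁₀(2.5721e-06) ≈ -111.79 dB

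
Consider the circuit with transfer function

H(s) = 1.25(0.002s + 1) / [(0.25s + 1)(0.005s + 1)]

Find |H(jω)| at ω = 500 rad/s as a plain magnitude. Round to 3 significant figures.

At ω = 500 rad/s:
zero (1 + j500·0.002) = 1 + j1 → |·| ≈ 1.4142, ∠ ≈ 45.00°
pole (1 + j500·0.25) = 1 + j125 → |·| ≈ 125, ∠ ≈ 89.54°
pole (1 + j500·0.005) = 1 + j2.5 → |·| ≈ 2.6926, ∠ ≈ 68.20°
|H| = 1.25 · 1.4142 / (125 · 2.6926) ≈ 0.0052522

0.00525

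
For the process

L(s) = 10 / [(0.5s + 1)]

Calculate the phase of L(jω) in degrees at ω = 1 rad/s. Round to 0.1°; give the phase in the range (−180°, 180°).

At ω = 1 rad/s:
pole (1 + j1·0.5) = 1 + j0.5 → |·| ≈ 1.118, ∠ ≈ 26.57°
∠L = (0°) − (26.57°) = -26.57°

-26.6°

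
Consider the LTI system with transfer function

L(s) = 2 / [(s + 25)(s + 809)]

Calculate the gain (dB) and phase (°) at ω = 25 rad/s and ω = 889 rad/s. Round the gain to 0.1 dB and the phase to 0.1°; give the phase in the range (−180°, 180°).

At s = jω = j25:
pole (s+25): 25 + j25 → |·| = √(25²+25²) = √1250 ≈ 35.355, ∠ = arctan(25/25) ≈ 45.00°
pole (s+809): 809 + j25 → |·| = √(809²+25²) = √655106 ≈ 809.39, ∠ = arctan(25/809) ≈ 1.77°
|L| = 2 / 28616 ≈ 6.9891e-05
Gain = 20 log₁₀(6.9891e-05) ≈ -83.11 dB
∠L = 0.00° − 46.77° = -46.77°

At s = jω = j889:
pole (s+25): 25 + j889 → |·| = √(25²+889²) = √790946 ≈ 889.35, ∠ = arctan(889/25) ≈ 88.39°
pole (s+809): 809 + j889 → |·| = √(809²+889²) = √1444802 ≈ 1202, ∠ = arctan(889/809) ≈ 47.70°
|L| = 2 / 1.069e+06 ≈ 1.8709e-06
Gain = 20 log₁₀(1.8709e-06) ≈ -114.56 dB
∠L = 0.00° − 136.09° = -136.09°

ω = 25: -83.1 dB, -46.8°; ω = 889: -114.6 dB, -136.1°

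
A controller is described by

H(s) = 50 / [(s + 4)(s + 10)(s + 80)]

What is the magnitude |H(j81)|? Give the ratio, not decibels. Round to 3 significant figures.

At s = jω = j81:
pole (s+4): 4 + j81 → |·| = √(4²+81²) = √6577 ≈ 81.099, ∠ = arctan(81/4) ≈ 87.17°
pole (s+10): 10 + j81 → |·| = √(10²+81²) = √6661 ≈ 81.615, ∠ = arctan(81/10) ≈ 82.96°
pole (s+80): 80 + j81 → |·| = √(80²+81²) = √12961 ≈ 113.85, ∠ = arctan(81/80) ≈ 45.36°
|H| = 50 / 7.5356e+05 ≈ 6.6352e-05

6.64e-05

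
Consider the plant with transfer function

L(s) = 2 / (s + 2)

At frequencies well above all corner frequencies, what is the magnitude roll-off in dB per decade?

Each pole contributes −20 dB/decade at high frequency; each zero contributes +20 dB/decade.
Net: 0 zero(s) − 1 pole(s) → -20 dB/decade.

-20 dB/decade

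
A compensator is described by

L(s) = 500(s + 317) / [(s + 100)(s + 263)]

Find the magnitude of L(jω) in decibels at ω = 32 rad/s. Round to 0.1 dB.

At s = jω = j32:
zero (s+317): 317 + j32 → |·| = √(317²+32²) = √101513 ≈ 318.61, ∠ = arctan(32/317) ≈ 5.76°
pole (s+100): 100 + j32 → |·| = √(100²+32²) = √11024 ≈ 105, ∠ = arctan(32/100) ≈ 17.74°
pole (s+263): 263 + j32 → |·| = √(263²+32²) = √70193 ≈ 264.94, ∠ = arctan(32/263) ≈ 6.94°
|L| = 500 · 318.61 / 27819 ≈ 5.7265
Gain = 20 log₁₀(5.7265) ≈ 15.16 dB

15.2 dB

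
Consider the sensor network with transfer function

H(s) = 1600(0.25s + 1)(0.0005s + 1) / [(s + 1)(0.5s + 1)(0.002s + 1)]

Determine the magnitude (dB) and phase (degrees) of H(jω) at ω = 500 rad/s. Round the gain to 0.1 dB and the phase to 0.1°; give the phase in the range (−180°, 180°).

1.3 dB, -121.1°

At ω = 500 rad/s:
zero (1 + j500·0.25) = 1 + j125 → |·| ≈ 125, ∠ ≈ 89.54°
zero (1 + j500·0.0005) = 1 + j0.25 → |·| ≈ 1.0308, ∠ ≈ 14.04°
pole (1 + j500·1) = 1 + j500 → |·| ≈ 500, ∠ ≈ 89.89°
pole (1 + j500·0.5) = 1 + j250 → |·| ≈ 250, ∠ ≈ 89.77°
pole (1 + j500·0.002) = 1 + j1 → |·| ≈ 1.4142, ∠ ≈ 45.00°
|H| = 1600 · 125 · 1.0308 / (500 · 250 · 1.4142) ≈ 1.1662
Gain = 20 log₁₀(1.1662) ≈ 1.34 dB
∠H = (89.54° + 14.04°) − (89.89° + 89.77° + 45.00°) = -121.08°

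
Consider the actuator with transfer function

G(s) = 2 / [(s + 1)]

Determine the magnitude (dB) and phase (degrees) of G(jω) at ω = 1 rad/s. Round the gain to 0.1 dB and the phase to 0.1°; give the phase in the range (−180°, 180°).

At ω = 1 rad/s:
pole (1 + j1·1) = 1 + j1 → |·| ≈ 1.4142, ∠ ≈ 45.00°
|G| = 2 · 1 / (1.4142) ≈ 1.4142
Gain = 20 log₁₀(1.4142) ≈ 3.01 dB
∠G = (0°) − (45.00°) = -45.00°

3.0 dB, -45.0°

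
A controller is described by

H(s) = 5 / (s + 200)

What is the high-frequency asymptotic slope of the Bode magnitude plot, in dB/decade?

Each pole contributes −20 dB/decade at high frequency; each zero contributes +20 dB/decade.
Net: 0 zero(s) − 1 pole(s) → -20 dB/decade.

-20 dB/decade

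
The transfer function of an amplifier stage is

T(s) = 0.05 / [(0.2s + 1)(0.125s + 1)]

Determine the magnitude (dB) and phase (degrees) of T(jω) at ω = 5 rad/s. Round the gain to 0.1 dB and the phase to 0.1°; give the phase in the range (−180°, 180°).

At ω = 5 rad/s:
pole (1 + j5·0.2) = 1 + j1 → |·| ≈ 1.4142, ∠ ≈ 45.00°
pole (1 + j5·0.125) = 1 + j0.625 → |·| ≈ 1.1792, ∠ ≈ 32.01°
|T| = 0.05 · 1 / (1.4142 · 1.1792) ≈ 0.029983
Gain = 20 log₁₀(0.029983) ≈ -30.46 dB
∠T = (0°) − (45.00° + 32.01°) = -77.01°

-30.5 dB, -77.0°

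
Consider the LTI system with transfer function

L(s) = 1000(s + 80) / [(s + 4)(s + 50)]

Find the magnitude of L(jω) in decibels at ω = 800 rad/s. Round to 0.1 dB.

At s = jω = j800:
zero (s+80): 80 + j800 → |·| = √(80²+800²) = √646400 ≈ 803.99, ∠ = arctan(800/80) ≈ 84.29°
pole (s+4): 4 + j800 → |·| = √(4²+800²) = √640016 ≈ 800.01, ∠ = arctan(800/4) ≈ 89.71°
pole (s+50): 50 + j800 → |·| = √(50²+800²) = √642500 ≈ 801.56, ∠ = arctan(800/50) ≈ 86.42°
|L| = 1000 · 803.99 / 6.4126e+05 ≈ 1.2538
Gain = 20 log₁₀(1.2538) ≈ 1.96 dB

2.0 dB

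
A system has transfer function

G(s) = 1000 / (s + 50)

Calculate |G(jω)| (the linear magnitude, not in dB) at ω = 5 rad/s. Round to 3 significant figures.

19.9

At s = jω = j5:
pole (s+50): 50 + j5 → |·| = √(50²+5²) = √2525 ≈ 50.249, ∠ = arctan(5/50) ≈ 5.71°
|G| = 1000 / 50.249 ≈ 19.901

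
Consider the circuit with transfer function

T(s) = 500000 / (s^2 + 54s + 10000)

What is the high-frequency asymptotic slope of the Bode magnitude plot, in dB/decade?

Each pole contributes −20 dB/decade at high frequency; each zero contributes +20 dB/decade.
Net: 0 zero(s) − 2 pole(s) → -40 dB/decade.

-40 dB/decade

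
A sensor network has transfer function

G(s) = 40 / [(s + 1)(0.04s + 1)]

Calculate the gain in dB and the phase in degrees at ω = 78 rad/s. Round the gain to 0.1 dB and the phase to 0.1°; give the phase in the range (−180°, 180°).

-16.1 dB, -161.5°

At ω = 78 rad/s:
pole (1 + j78·1) = 1 + j78 → |·| ≈ 78.006, ∠ ≈ 89.27°
pole (1 + j78·0.04) = 1 + j3.12 → |·| ≈ 3.2763, ∠ ≈ 72.23°
|G| = 40 · 1 / (78.006 · 3.2763) ≈ 0.15651
Gain = 20 log₁₀(0.15651) ≈ -16.11 dB
∠G = (0°) − (89.27° + 72.23°) = -161.50°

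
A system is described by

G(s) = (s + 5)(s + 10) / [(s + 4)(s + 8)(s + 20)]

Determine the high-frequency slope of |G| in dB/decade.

-20 dB/decade

Each pole contributes −20 dB/decade at high frequency; each zero contributes +20 dB/decade.
Net: 2 zero(s) − 3 pole(s) → -20 dB/decade.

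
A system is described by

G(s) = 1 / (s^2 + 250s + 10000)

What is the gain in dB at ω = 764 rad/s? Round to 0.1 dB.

Substitute s = j764:
Numerator: 1 = 1 + j0
Denominator: (j764)^2 + 250(j764) + 10000 = -573696 + j191000
|N| = √(1² + 0²) ≈ 1, ∠N ≈ 0.00°
|D| = √(573696² + 191000²) ≈ 6.0466e+05, ∠D ≈ 161.59°
|G| = 1 / 6.0466e+05 ≈ 1.6538e-06
Gain = 20 log₁₀(1.6538e-06) ≈ -115.63 dB

-115.6 dB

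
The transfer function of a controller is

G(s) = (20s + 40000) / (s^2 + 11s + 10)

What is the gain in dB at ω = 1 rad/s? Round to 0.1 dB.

69.0 dB

Substitute s = j1:
Numerator: 20(j1) + 40000 = 40000 + j20
Denominator: (j1)^2 + 11(j1) + 10 = 9 + j11
|N| = √(40000² + 20²) ≈ 40000, ∠N ≈ 0.03°
|D| = √(9² + 11²) ≈ 14.213, ∠D ≈ 50.71°
|G| = 40000 / 14.213 ≈ 2814.3
Gain = 20 log₁₀(2814.3) ≈ 68.99 dB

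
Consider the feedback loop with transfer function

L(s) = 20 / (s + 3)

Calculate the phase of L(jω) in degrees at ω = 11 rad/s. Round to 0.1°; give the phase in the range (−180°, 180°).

-74.7°

Substitute s = j11:
Numerator: 20 = 20 + j0
Denominator: (j11) + 3 = 3 + j11
|N| = √(20² + 0²) ≈ 20, ∠N ≈ 0.00°
|D| = √(3² + 11²) ≈ 11.402, ∠D ≈ 74.74°
∠L = 0.00° − 74.74° = -74.74°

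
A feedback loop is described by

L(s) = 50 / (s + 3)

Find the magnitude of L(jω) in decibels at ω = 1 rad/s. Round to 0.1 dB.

At s = jω = j1:
pole (s+3): 3 + j1 → |·| = √(3²+1²) = √10 ≈ 3.1623, ∠ = arctan(1/3) ≈ 18.43°
|L| = 50 / 3.1623 ≈ 15.811
Gain = 20 log₁₀(15.811) ≈ 23.98 dB

24.0 dB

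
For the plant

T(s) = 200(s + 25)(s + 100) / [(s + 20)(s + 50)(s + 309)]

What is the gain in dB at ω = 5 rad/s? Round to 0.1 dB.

4.1 dB

At s = jω = j5:
zero (s+25): 25 + j5 → |·| = √(25²+5²) = √650 ≈ 25.495, ∠ = arctan(5/25) ≈ 11.31°
zero (s+100): 100 + j5 → |·| = √(100²+5²) = √10025 ≈ 100.12, ∠ = arctan(5/100) ≈ 2.86°
pole (s+20): 20 + j5 → |·| = √(20²+5²) = √425 ≈ 20.616, ∠ = arctan(5/20) ≈ 14.04°
pole (s+50): 50 + j5 → |·| = √(50²+5²) = √2525 ≈ 50.249, ∠ = arctan(5/50) ≈ 5.71°
pole (s+309): 309 + j5 → |·| = √(309²+5²) = √95506 ≈ 309.04, ∠ = arctan(5/309) ≈ 0.93°
|T| = 200 · 2552.6 / 3.2014e+05 ≈ 1.5947
Gain = 20 log₁₀(1.5947) ≈ 4.05 dB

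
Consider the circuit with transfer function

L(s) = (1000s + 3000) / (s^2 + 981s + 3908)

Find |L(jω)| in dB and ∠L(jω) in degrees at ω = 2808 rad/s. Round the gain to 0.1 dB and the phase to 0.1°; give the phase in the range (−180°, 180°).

Substitute s = j2808:
Numerator: 1000(j2808) + 3000 = 3000 + j2808000
Denominator: (j2808)^2 + 981(j2808) + 3908 = -7880956 + j2754648
|N| = √(3000² + 2808000²) ≈ 2.808e+06, ∠N ≈ 89.94°
|D| = √(7880956² + 2754648²) ≈ 8.3485e+06, ∠D ≈ 160.73°
|L| = 2.808e+06 / 8.3485e+06 ≈ 0.33635
Gain = 20 log₁₀(0.33635) ≈ -9.46 dB
∠L = 89.94° − 160.73° = -70.79°

-9.5 dB, -70.8°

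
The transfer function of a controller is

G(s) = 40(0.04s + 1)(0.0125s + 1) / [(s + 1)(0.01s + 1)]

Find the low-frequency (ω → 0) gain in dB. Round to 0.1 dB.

G(0) = 40 · 1 / 1 = 40
20 log₁₀(40) ≈ 32.04 dB

32.0 dB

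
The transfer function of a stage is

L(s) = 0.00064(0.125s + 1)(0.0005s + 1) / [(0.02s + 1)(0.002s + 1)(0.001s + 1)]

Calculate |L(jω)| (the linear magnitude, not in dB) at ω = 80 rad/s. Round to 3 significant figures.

0.00336

At ω = 80 rad/s:
zero (1 + j80·0.125) = 1 + j10 → |·| ≈ 10.05, ∠ ≈ 84.29°
zero (1 + j80·0.0005) = 1 + j0.04 → |·| ≈ 1.0008, ∠ ≈ 2.29°
pole (1 + j80·0.02) = 1 + j1.6 → |·| ≈ 1.8868, ∠ ≈ 57.99°
pole (1 + j80·0.002) = 1 + j0.16 → |·| ≈ 1.0127, ∠ ≈ 9.09°
pole (1 + j80·0.001) = 1 + j0.08 → |·| ≈ 1.0032, ∠ ≈ 4.57°
|L| = 0.00064 · 10.05 · 1.0008 / (1.8868 · 1.0127 · 1.0032) ≈ 0.0033581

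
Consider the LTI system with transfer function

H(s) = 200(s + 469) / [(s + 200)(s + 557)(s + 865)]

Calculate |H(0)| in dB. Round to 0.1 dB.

H(0) = 200·469 / (200·557·865) ≈ 0.00097342
20 log₁₀(0.00097342) ≈ -60.23 dB

-60.2 dB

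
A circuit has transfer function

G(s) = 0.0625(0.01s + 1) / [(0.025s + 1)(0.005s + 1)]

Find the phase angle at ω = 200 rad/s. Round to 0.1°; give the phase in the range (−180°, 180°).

At ω = 200 rad/s:
zero (1 + j200·0.01) = 1 + j2 → |·| ≈ 2.2361, ∠ ≈ 63.43°
pole (1 + j200·0.025) = 1 + j5 → |·| ≈ 5.099, ∠ ≈ 78.69°
pole (1 + j200·0.005) = 1 + j1 → |·| ≈ 1.4142, ∠ ≈ 45.00°
∠G = (63.43°) − (78.69° + 45.00°) = -60.26°

-60.3°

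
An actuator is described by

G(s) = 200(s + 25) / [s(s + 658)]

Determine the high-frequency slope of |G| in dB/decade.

Each pole contributes −20 dB/decade at high frequency; each zero contributes +20 dB/decade.
Net: 1 zero(s) − 2 pole(s) → -20 dB/decade.

-20 dB/decade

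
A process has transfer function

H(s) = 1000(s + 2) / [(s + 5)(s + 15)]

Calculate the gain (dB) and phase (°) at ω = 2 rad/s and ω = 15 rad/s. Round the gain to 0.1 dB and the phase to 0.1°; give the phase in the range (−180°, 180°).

ω = 2: 30.8 dB, 15.6°; ω = 15: 33.1 dB, -34.2°

At s = jω = j2:
zero (s+2): 2 + j2 → |·| = √(2²+2²) = √8 ≈ 2.8284, ∠ = arctan(2/2) ≈ 45.00°
pole (s+5): 5 + j2 → |·| = √(5²+2²) = √29 ≈ 5.3852, ∠ = arctan(2/5) ≈ 21.80°
pole (s+15): 15 + j2 → |·| = √(15²+2²) = √229 ≈ 15.133, ∠ = arctan(2/15) ≈ 7.59°
|H| = 1000 · 2.8284 / 81.494 ≈ 34.707
Gain = 20 log₁₀(34.707) ≈ 30.81 dB
∠H = 45.00° − 29.39° = 15.61°

At s = jω = j15:
zero (s+2): 2 + j15 → |·| = √(2²+15²) = √229 ≈ 15.133, ∠ = arctan(15/2) ≈ 82.41°
pole (s+5): 5 + j15 → |·| = √(5²+15²) = √250 ≈ 15.811, ∠ = arctan(15/5) ≈ 71.57°
pole (s+15): 15 + j15 → |·| = √(15²+15²) = √450 ≈ 21.213, ∠ = arctan(15/15) ≈ 45.00°
|H| = 1000 · 15.133 / 335.4 ≈ 45.119
Gain = 20 log₁₀(45.119) ≈ 33.09 dB
∠H = 82.41° − 116.57° = -34.16°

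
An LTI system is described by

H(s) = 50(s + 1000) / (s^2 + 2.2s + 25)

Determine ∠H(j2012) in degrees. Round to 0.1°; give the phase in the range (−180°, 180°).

-116.4°

At s = jω = j2012:
zero (s+1000): 1000 + j2012 → |·| = √(1000²+2012²) = √5048144 ≈ 2246.8, ∠ = arctan(2012/1000) ≈ 63.57°
quadratic: (j2012)² + 2.2·j2012 + 25 = -4048119 + j4426.4 → |·| ≈ 4.0481e+06, ∠ ≈ 179.94°
∠H = 63.57° − 179.94° = -116.37°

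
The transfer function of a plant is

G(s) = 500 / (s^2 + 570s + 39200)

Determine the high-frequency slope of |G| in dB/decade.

Each pole contributes −20 dB/decade at high frequency; each zero contributes +20 dB/decade.
Net: 0 zero(s) − 2 pole(s) → -40 dB/decade.

-40 dB/decade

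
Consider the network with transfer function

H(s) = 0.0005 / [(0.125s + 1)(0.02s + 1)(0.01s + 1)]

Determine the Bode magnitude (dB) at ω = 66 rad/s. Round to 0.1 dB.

-90.4 dB

At ω = 66 rad/s:
pole (1 + j66·0.125) = 1 + j8.25 → |·| ≈ 8.3104, ∠ ≈ 83.09°
pole (1 + j66·0.02) = 1 + j1.32 → |·| ≈ 1.656, ∠ ≈ 52.85°
pole (1 + j66·0.01) = 1 + j0.66 → |·| ≈ 1.1982, ∠ ≈ 33.42°
|H| = 0.0005 · 1 / (8.3104 · 1.656 · 1.1982) ≈ 3.0322e-05
Gain = 20 log₁₀(3.0322e-05) ≈ -90.36 dB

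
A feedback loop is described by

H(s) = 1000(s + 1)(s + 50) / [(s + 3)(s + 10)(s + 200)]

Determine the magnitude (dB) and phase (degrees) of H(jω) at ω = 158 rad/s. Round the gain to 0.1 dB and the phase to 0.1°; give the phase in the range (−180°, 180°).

At s = jω = j158:
zero (s+1): 1 + j158 → |·| = √(1²+158²) = √24965 ≈ 158, ∠ = arctan(158/1) ≈ 89.64°
zero (s+50): 50 + j158 → |·| = √(50²+158²) = √27464 ≈ 165.72, ∠ = arctan(158/50) ≈ 72.44°
pole (s+3): 3 + j158 → |·| = √(3²+158²) = √24973 ≈ 158.03, ∠ = arctan(158/3) ≈ 88.91°
pole (s+10): 10 + j158 → |·| = √(10²+158²) = √25064 ≈ 158.32, ∠ = arctan(158/10) ≈ 86.38°
pole (s+200): 200 + j158 → |·| = √(200²+158²) = √64964 ≈ 254.88, ∠ = arctan(158/200) ≈ 38.31°
|H| = 1000 · 26184 / 6.3769e+06 ≈ 4.1061
Gain = 20 log₁₀(4.1061) ≈ 12.27 dB
∠H = 162.08° − 213.60° = -51.52°

12.3 dB, -51.5°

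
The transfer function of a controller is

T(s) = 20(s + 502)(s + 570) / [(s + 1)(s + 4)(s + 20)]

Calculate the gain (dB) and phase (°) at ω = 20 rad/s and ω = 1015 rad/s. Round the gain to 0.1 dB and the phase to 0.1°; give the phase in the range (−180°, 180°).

ω = 20: 53.9 dB, 153.5°; ω = 1015: -32.0 dB, -144.2°

At s = jω = j20:
zero (s+502): 502 + j20 → |·| = √(502²+20²) = √252404 ≈ 502.4, ∠ = arctan(20/502) ≈ 2.28°
zero (s+570): 570 + j20 → |·| = √(570²+20²) = √325300 ≈ 570.35, ∠ = arctan(20/570) ≈ 2.01°
pole (s+1): 1 + j20 → |·| = √(1²+20²) = √401 ≈ 20.025, ∠ = arctan(20/1) ≈ 87.14°
pole (s+4): 4 + j20 → |·| = √(4²+20²) = √416 ≈ 20.396, ∠ = arctan(20/4) ≈ 78.69°
pole (s+20): 20 + j20 → |·| = √(20²+20²) = √800 ≈ 28.284, ∠ = arctan(20/20) ≈ 45.00°
|T| = 20 · 2.8654e+05 / 11552 ≈ 496.09
Gain = 20 log₁₀(496.09) ≈ 53.91 dB
∠T = 4.29° − 210.83° = -206.54° ≡ 153.46° (principal value)

At s = jω = j1015:
zero (s+502): 502 + j1015 → |·| = √(502²+1015²) = √1282229 ≈ 1132.4, ∠ = arctan(1015/502) ≈ 63.68°
zero (s+570): 570 + j1015 → |·| = √(570²+1015²) = √1355125 ≈ 1164.1, ∠ = arctan(1015/570) ≈ 60.68°
pole (s+1): 1 + j1015 → |·| = √(1²+1015²) = √1030226 ≈ 1015, ∠ = arctan(1015/1) ≈ 89.94°
pole (s+4): 4 + j1015 → |·| = √(4²+1015²) = √1030241 ≈ 1015, ∠ = arctan(1015/4) ≈ 89.77°
pole (s+20): 20 + j1015 → |·| = √(20²+1015²) = √1030625 ≈ 1015.2, ∠ = arctan(1015/20) ≈ 88.87°
|T| = 20 · 1.3182e+06 / 1.0459e+09 ≈ 0.025207
Gain = 20 log₁₀(0.025207) ≈ -31.97 dB
∠T = 124.36° − 268.58° = -144.22°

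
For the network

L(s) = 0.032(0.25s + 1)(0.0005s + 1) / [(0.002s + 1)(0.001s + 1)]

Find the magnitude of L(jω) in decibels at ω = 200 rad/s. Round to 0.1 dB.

3.3 dB

At ω = 200 rad/s:
zero (1 + j200·0.25) = 1 + j50 → |·| ≈ 50.01, ∠ ≈ 88.85°
zero (1 + j200·0.0005) = 1 + j0.1 → |·| ≈ 1.005, ∠ ≈ 5.71°
pole (1 + j200·0.002) = 1 + j0.4 → |·| ≈ 1.077, ∠ ≈ 21.80°
pole (1 + j200·0.001) = 1 + j0.2 → |·| ≈ 1.0198, ∠ ≈ 11.31°
|L| = 0.032 · 50.01 · 1.005 / (1.077 · 1.0198) ≈ 1.4643
Gain = 20 log₁₀(1.4643) ≈ 3.31 dB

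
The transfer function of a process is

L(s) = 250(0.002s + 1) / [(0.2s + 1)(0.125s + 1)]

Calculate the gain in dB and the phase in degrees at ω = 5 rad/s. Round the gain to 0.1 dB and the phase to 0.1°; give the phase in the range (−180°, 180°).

At ω = 5 rad/s:
zero (1 + j5·0.002) = 1 + j0.01 → |·| ≈ 1, ∠ ≈ 0.57°
pole (1 + j5·0.2) = 1 + j1 → |·| ≈ 1.4142, ∠ ≈ 45.00°
pole (1 + j5·0.125) = 1 + j0.625 → |·| ≈ 1.1792, ∠ ≈ 32.01°
|L| = 250 · 1 / (1.4142 · 1.1792) ≈ 149.91
Gain = 20 log₁₀(149.91) ≈ 43.52 dB
∠L = (0.57°) − (45.00° + 32.01°) = -76.44°

43.5 dB, -76.4°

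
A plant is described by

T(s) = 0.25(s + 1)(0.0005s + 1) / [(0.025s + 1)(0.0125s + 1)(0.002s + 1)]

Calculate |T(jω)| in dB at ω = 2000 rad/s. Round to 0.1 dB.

At ω = 2000 rad/s:
zero (1 + j2000·1) = 1 + j2000 → |·| ≈ 2000, ∠ ≈ 89.97°
zero (1 + j2000·0.0005) = 1 + j1 → |·| ≈ 1.4142, ∠ ≈ 45.00°
pole (1 + j2000·0.025) = 1 + j50 → |·| ≈ 50.01, ∠ ≈ 88.85°
pole (1 + j2000·0.0125) = 1 + j25 → |·| ≈ 25.02, ∠ ≈ 87.71°
pole (1 + j2000·0.002) = 1 + j4 → |·| ≈ 4.1231, ∠ ≈ 75.96°
|T| = 0.25 · 2000 · 1.4142 / (50.01 · 25.02 · 4.1231) ≈ 0.13706
Gain = 20 log₁₀(0.13706) ≈ -17.26 dB

-17.3 dB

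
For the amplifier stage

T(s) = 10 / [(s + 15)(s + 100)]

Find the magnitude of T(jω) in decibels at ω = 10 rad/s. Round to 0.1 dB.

At s = jω = j10:
pole (s+15): 15 + j10 → |·| = √(15²+10²) = √325 ≈ 18.028, ∠ = arctan(10/15) ≈ 33.69°
pole (s+100): 100 + j10 → |·| = √(100²+10²) = √10100 ≈ 100.5, ∠ = arctan(10/100) ≈ 5.71°
|T| = 10 / 1811.8 ≈ 0.0055194
Gain = 20 log₁₀(0.0055194) ≈ -45.16 dB

-45.2 dB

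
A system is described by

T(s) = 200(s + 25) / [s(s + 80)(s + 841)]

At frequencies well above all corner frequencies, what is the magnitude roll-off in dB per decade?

-40 dB/decade

Each pole contributes −20 dB/decade at high frequency; each zero contributes +20 dB/decade.
Net: 1 zero(s) − 3 pole(s) → -40 dB/decade.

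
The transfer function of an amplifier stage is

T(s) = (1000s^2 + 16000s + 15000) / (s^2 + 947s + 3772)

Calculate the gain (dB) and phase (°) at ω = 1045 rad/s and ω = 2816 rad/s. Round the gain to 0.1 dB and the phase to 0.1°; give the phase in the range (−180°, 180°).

Substitute s = j1045:
Numerator: 1000(j1045)^2 + 16000(j1045) + 15000 = -1092010000 + j16720000
Denominator: (j1045)^2 + 947(j1045) + 3772 = -1088253 + j989615
|N| = √(1092010000² + 16720000²) ≈ 1.0921e+09, ∠N ≈ 179.12°
|D| = √(1088253² + 989615²) ≈ 1.4709e+06, ∠D ≈ 137.72°
|T| = 1.0921e+09 / 1.4709e+06 ≈ 742.47
Gain = 20 log₁₀(742.47) ≈ 57.41 dB
∠T = 179.12° − 137.72° = 41.40°

Substitute s = j2816:
Numerator: 1000(j2816)^2 + 16000(j2816) + 15000 = -7929841000 + j45056000
Denominator: (j2816)^2 + 947(j2816) + 3772 = -7926084 + j2666752
|N| = √(7929841000² + 45056000²) ≈ 7.93e+09, ∠N ≈ 179.67°
|D| = √(7926084² + 2666752²) ≈ 8.3627e+06, ∠D ≈ 161.40°
|T| = 7.93e+09 / 8.3627e+06 ≈ 948.26
Gain = 20 log₁₀(948.26) ≈ 59.54 dB
∠T = 179.67° − 161.40° = 18.27°

ω = 1045: 57.4 dB, 41.4°; ω = 2816: 59.5 dB, 18.3°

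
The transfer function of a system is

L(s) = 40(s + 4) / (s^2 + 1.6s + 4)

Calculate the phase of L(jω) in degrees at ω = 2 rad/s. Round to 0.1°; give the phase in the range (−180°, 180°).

At s = jω = j2:
zero (s+4): 4 + j2 → |·| = √(4²+2²) = √20 ≈ 4.4721, ∠ = arctan(2/4) ≈ 26.57°
quadratic: (j2)² + 1.6·j2 + 4 = 0 + j3.2 → |·| ≈ 3.2, ∠ ≈ 90.00°
∠L = 26.57° − 90.00° = -63.43°

-63.4°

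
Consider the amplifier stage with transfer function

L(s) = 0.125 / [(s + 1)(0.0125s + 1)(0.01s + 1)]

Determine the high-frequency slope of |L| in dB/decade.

Each pole contributes −20 dB/decade at high frequency; each zero contributes +20 dB/decade.
Net: 0 zero(s) − 3 pole(s) → -60 dB/decade.

-60 dB/decade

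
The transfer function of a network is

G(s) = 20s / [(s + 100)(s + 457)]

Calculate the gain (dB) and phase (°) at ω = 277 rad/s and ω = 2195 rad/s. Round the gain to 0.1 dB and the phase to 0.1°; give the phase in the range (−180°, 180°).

ω = 277: -29.1 dB, -11.4°; ω = 2195: -41.0 dB, -75.6°

At s = jω = j277:
zero at origin: s = j277 → |·| = 277, ∠ = 90.00°
pole (s+100): 100 + j277 → |·| = √(100²+277²) = √86729 ≈ 294.5, ∠ = arctan(277/100) ≈ 70.15°
pole (s+457): 457 + j277 → |·| = √(457²+277²) = √285578 ≈ 534.39, ∠ = arctan(277/457) ≈ 31.22°
|G| = 20 · 277 / 1.5738e+05 ≈ 0.035201
Gain = 20 log₁₀(0.035201) ≈ -29.07 dB
∠G = 90.00° − 101.37° = -11.37°

At s = jω = j2195:
zero at origin: s = j2195 → |·| = 2195, ∠ = 90.00°
pole (s+100): 100 + j2195 → |·| = √(100²+2195²) = √4828025 ≈ 2197.3, ∠ = arctan(2195/100) ≈ 87.39°
pole (s+457): 457 + j2195 → |·| = √(457²+2195²) = √5026874 ≈ 2242.1, ∠ = arctan(2195/457) ≈ 78.24°
|G| = 20 · 2195 / 4.9266e+06 ≈ 0.0089108
Gain = 20 log₁₀(0.0089108) ≈ -41.00 dB
∠G = 90.00° − 165.63° = -75.63°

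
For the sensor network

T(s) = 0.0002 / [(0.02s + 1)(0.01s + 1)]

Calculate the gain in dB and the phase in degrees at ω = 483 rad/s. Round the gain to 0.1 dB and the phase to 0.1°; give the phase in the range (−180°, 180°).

-107.6 dB, -162.4°

At ω = 483 rad/s:
pole (1 + j483·0.02) = 1 + j9.66 → |·| ≈ 9.7116, ∠ ≈ 84.09°
pole (1 + j483·0.01) = 1 + j4.83 → |·| ≈ 4.9324, ∠ ≈ 78.30°
|T| = 0.0002 · 1 / (9.7116 · 4.9324) ≈ 4.1752e-06
Gain = 20 log₁₀(4.1752e-06) ≈ -107.59 dB
∠T = (0°) − (84.09° + 78.30°) = -162.39°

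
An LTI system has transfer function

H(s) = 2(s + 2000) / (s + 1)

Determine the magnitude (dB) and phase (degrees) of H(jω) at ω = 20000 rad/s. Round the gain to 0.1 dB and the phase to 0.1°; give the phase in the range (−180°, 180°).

At s = jω = j20000:
zero (s+2000): 2000 + j20000 → |·| = √(2000²+20000²) = √404000000 ≈ 20100, ∠ = arctan(20000/2000) ≈ 84.29°
pole (s+1): 1 + j20000 → |·| = √(1²+20000²) = √400000001 ≈ 20000, ∠ = arctan(20000/1) ≈ 90.00°
|H| = 2 · 20100 / 20000 ≈ 2.01
Gain = 20 log₁₀(2.01) ≈ 6.06 dB
∠H = 84.29° − 90.00° = -5.71°

6.1 dB, -5.7°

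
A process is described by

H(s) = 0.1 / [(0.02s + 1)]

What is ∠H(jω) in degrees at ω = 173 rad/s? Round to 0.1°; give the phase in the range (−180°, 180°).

At ω = 173 rad/s:
pole (1 + j173·0.02) = 1 + j3.46 → |·| ≈ 3.6016, ∠ ≈ 73.88°
∠H = (0°) − (73.88°) = -73.88°

-73.9°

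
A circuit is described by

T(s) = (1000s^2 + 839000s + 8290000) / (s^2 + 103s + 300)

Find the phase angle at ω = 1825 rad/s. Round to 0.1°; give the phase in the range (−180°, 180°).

Substitute s = j1825:
Numerator: 1000(j1825)^2 + 839000(j1825) + 8290000 = -3322335000 + j1531175000
Denominator: (j1825)^2 + 103(j1825) + 300 = -3330325 + j187975
|N| = √(3322335000² + 1531175000²) ≈ 3.6582e+09, ∠N ≈ 155.26°
|D| = √(3330325² + 187975²) ≈ 3.3356e+06, ∠D ≈ 176.77°
∠T = 155.26° − 176.77° = -21.51°

-21.5°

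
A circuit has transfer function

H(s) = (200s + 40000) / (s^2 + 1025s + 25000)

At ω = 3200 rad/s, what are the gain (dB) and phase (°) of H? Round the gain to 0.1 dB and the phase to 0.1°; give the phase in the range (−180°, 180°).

-24.5 dB, -75.8°

Substitute s = j3200:
Numerator: 200(j3200) + 40000 = 40000 + j640000
Denominator: (j3200)^2 + 1025(j3200) + 25000 = -10215000 + j3280000
|N| = √(40000² + 640000²) ≈ 6.4125e+05, ∠N ≈ 86.42°
|D| = √(10215000² + 3280000²) ≈ 1.0729e+07, ∠D ≈ 162.20°
|H| = 6.4125e+05 / 1.0729e+07 ≈ 0.059768
Gain = 20 log₁₀(0.059768) ≈ -24.47 dB
∠H = 86.42° − 162.20° = -75.78°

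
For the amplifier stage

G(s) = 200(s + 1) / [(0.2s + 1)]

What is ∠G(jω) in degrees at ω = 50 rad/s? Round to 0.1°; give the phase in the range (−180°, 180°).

At ω = 50 rad/s:
zero (1 + j50·1) = 1 + j50 → |·| ≈ 50.01, ∠ ≈ 88.85°
pole (1 + j50·0.2) = 1 + j10 → |·| ≈ 10.05, ∠ ≈ 84.29°
∠G = (88.85°) − (84.29°) = 4.56°

4.6°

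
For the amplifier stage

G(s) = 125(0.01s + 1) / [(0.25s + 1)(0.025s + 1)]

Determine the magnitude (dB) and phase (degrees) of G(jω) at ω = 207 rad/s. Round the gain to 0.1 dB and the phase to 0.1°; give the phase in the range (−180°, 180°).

0.5 dB, -103.7°

At ω = 207 rad/s:
zero (1 + j207·0.01) = 1 + j2.07 → |·| ≈ 2.2989, ∠ ≈ 64.22°
pole (1 + j207·0.25) = 1 + j51.75 → |·| ≈ 51.76, ∠ ≈ 88.89°
pole (1 + j207·0.025) = 1 + j5.175 → |·| ≈ 5.2707, ∠ ≈ 79.06°
|G| = 125 · 2.2989 / (51.76 · 5.2707) ≈ 1.0533
Gain = 20 log₁₀(1.0533) ≈ 0.45 dB
∠G = (64.22°) − (88.89° + 79.06°) = -103.73°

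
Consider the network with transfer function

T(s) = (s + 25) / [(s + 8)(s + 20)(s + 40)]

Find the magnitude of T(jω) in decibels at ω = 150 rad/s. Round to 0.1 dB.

-87.3 dB

At s = jω = j150:
zero (s+25): 25 + j150 → |·| = √(25²+150²) = √23125 ≈ 152.07, ∠ = arctan(150/25) ≈ 80.54°
pole (s+8): 8 + j150 → |·| = √(8²+150²) = √22564 ≈ 150.21, ∠ = arctan(150/8) ≈ 86.95°
pole (s+20): 20 + j150 → |·| = √(20²+150²) = √22900 ≈ 151.33, ∠ = arctan(150/20) ≈ 82.41°
pole (s+40): 40 + j150 → |·| = √(40²+150²) = √24100 ≈ 155.24, ∠ = arctan(150/40) ≈ 75.07°
|T| = 1 · 152.07 / 3.5288e+06 ≈ 4.3094e-05
Gain = 20 log₁₀(4.3094e-05) ≈ -87.31 dB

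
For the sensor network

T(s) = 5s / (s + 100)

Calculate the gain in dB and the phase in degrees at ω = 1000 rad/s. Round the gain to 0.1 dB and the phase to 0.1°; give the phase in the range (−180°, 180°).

13.9 dB, 5.7°

At s = jω = j1000:
zero at origin: s = j1000 → |·| = 1000, ∠ = 90.00°
pole (s+100): 100 + j1000 → |·| = √(100²+1000²) = √1010000 ≈ 1005, ∠ = arctan(1000/100) ≈ 84.29°
|T| = 5 · 1000 / 1005 ≈ 4.9751
Gain = 20 log₁₀(4.9751) ≈ 13.94 dB
∠T = 90.00° − 84.29° = 5.71°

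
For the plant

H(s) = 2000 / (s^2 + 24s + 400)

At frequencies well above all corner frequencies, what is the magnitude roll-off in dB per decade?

-40 dB/decade

Each pole contributes −20 dB/decade at high frequency; each zero contributes +20 dB/decade.
Net: 0 zero(s) − 2 pole(s) → -40 dB/decade.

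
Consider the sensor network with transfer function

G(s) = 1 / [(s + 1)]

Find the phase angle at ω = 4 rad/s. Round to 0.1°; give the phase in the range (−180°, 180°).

-76.0°

At ω = 4 rad/s:
pole (1 + j4·1) = 1 + j4 → |·| ≈ 4.1231, ∠ ≈ 75.96°
∠G = (0°) − (75.96°) = -75.96°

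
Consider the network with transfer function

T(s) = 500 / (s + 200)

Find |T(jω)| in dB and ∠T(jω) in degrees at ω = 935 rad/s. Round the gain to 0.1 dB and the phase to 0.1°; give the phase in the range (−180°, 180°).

-5.6 dB, -77.9°

At s = jω = j935:
pole (s+200): 200 + j935 → |·| = √(200²+935²) = √914225 ≈ 956.15, ∠ = arctan(935/200) ≈ 77.93°
|T| = 500 / 956.15 ≈ 0.52293
Gain = 20 log₁₀(0.52293) ≈ -5.63 dB
∠T = 0.00° − 77.93° = -77.93°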